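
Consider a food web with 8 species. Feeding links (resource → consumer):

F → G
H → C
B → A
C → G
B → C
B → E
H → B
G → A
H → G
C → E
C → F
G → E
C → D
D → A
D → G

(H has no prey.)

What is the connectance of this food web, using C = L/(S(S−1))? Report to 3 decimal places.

The web has S = 8 species and L = 15 feeding links.
C = L / (S(S−1)) = 15 / 56 = 0.2679 ≈ 0.268.

C = 0.268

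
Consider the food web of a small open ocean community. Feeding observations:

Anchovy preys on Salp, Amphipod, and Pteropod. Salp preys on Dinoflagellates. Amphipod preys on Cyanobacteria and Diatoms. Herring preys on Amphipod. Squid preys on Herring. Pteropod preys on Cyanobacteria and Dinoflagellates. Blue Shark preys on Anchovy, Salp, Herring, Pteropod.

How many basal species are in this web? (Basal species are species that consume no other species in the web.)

3

Basal species (no prey listed): Cyanobacteria, Diatoms, Dinoflagellates.
Count: 3.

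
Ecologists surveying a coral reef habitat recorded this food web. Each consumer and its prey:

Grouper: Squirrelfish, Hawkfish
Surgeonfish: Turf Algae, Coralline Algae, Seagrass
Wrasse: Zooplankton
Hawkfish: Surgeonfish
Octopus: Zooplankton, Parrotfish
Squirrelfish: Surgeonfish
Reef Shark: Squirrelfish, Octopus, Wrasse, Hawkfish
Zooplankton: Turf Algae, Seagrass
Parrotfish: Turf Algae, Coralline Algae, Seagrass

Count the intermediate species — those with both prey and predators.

7

Intermediate species (has both prey and predators): Zooplankton, Surgeonfish, Parrotfish, Squirrelfish, Octopus, Wrasse, Hawkfish.
Count: 7.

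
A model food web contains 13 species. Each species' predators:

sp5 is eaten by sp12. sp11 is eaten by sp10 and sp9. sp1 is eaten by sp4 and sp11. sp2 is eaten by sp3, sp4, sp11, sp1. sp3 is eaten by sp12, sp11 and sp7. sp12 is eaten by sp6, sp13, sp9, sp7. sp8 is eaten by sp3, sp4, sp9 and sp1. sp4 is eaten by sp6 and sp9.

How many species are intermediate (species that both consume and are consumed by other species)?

Intermediate species (has both prey and predators): sp3, sp1, sp12, sp4, sp11.
Count: 5.

5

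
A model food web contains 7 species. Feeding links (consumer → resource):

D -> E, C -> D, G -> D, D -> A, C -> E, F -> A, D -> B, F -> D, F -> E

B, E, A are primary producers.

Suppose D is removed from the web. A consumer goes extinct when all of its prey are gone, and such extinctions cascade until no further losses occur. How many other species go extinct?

Remove D.
Round 1: G (all prey gone) → extinct.
No further losses. Total secondary extinctions: 1.

1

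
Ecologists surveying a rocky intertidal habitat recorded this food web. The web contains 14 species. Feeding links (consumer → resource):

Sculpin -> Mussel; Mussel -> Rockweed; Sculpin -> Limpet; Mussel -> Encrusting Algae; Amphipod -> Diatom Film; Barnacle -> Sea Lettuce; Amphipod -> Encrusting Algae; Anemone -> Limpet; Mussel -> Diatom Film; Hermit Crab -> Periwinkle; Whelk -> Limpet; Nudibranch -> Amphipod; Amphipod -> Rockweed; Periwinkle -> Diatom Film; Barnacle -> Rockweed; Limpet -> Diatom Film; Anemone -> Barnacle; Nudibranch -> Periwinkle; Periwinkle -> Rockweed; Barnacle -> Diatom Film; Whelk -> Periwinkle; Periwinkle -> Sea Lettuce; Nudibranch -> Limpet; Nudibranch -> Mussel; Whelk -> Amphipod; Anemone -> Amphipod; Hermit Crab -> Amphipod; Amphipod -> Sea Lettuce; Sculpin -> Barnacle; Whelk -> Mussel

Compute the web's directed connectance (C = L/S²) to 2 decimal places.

C = 0.15

The web has S = 14 species and L = 30 feeding links.
C = L / S² = 30 / 196 = 0.1531 ≈ 0.15.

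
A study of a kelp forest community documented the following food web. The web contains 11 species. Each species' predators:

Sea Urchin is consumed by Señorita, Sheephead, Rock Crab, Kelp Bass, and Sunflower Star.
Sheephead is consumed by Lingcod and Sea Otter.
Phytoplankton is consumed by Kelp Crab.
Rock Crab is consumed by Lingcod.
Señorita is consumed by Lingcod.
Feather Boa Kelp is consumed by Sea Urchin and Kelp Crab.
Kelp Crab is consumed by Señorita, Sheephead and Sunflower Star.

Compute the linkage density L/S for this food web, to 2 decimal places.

L/S = 1.36

There are L = 15 links among S = 11 species.
L/S = 15/11 = 1.3636 ≈ 1.36.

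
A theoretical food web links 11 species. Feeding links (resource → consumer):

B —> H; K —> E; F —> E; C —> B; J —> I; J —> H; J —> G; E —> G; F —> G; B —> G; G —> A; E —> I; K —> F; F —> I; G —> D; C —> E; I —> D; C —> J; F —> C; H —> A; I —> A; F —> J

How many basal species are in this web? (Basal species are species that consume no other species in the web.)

Basal species (no prey listed): K.
Count: 1.

1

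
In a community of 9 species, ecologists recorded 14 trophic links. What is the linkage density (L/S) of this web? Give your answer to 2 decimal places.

There are L = 14 links among S = 9 species.
L/S = 14/9 = 1.5556 ≈ 1.56.

L/S = 1.56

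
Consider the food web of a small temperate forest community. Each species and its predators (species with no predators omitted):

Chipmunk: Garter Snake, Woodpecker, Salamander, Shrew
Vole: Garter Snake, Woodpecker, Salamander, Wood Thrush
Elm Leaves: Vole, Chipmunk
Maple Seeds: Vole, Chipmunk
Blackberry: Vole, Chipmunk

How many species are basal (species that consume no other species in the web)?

Basal species (no prey listed): Maple Seeds, Elm Leaves, Blackberry.
Count: 3.

3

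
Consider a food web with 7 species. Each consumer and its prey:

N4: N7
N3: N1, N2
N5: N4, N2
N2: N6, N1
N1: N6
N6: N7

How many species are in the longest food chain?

One longest chain: N7 → N6 → N1 → N2 → N5.
It has 5 species and 4 links.

5 species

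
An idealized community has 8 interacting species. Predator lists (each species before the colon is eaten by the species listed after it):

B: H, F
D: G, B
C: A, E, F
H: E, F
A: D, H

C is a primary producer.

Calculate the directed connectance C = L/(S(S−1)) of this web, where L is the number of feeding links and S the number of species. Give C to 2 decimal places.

C = 0.20

The web has S = 8 species and L = 11 feeding links.
C = L / (S(S−1)) = 11 / 56 = 0.1964 ≈ 0.20.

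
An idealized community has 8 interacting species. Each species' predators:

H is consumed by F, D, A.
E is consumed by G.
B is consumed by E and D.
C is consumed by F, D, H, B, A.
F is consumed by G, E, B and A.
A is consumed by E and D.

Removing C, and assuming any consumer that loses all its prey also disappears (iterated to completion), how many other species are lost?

Remove C.
Round 1: H (all prey gone) → extinct.
Round 2: F (all prey gone) → extinct.
Round 3: A (all prey gone), B (all prey gone) → extinct.
Round 4: D (all prey gone), E (all prey gone) → extinct.
Round 5: G (all prey gone) → extinct.
No further losses. Total secondary extinctions: 7.

7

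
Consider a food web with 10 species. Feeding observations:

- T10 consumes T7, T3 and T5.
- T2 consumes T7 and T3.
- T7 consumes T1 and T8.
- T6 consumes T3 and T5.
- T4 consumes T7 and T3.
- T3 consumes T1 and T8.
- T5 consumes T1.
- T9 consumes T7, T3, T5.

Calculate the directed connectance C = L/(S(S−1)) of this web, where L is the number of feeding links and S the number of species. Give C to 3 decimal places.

C = 0.189

The web has S = 10 species and L = 17 feeding links.
C = L / (S(S−1)) = 17 / 90 = 0.1889 ≈ 0.189.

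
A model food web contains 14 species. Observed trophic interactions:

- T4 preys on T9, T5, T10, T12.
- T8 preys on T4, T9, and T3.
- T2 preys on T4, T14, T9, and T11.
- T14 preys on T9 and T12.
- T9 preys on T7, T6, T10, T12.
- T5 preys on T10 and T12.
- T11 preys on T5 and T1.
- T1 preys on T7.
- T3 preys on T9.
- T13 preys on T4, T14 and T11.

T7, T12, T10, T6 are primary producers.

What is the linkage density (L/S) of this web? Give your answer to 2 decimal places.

L/S = 1.86

There are L = 26 links among S = 14 species.
L/S = 26/14 = 1.8571 ≈ 1.86.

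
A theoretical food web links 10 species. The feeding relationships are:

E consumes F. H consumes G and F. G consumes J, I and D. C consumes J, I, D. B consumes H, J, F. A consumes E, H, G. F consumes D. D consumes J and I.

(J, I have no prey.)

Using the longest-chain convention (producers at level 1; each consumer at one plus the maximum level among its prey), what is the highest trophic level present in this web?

5

Producers (level 1): J, I.
J → D → G → H → A gives A level 5.
No species has a prey at level 5, so no species reaches level 6.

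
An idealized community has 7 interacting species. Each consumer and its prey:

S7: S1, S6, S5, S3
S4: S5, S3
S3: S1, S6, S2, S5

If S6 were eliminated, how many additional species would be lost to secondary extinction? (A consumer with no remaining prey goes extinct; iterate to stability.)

0

Remove S6.
Every predator of it retains at least one other prey: S3 still has S1, S2, S5; S7 still has S1, S5, S3.
No consumer loses all prey, so no secondary extinctions occur.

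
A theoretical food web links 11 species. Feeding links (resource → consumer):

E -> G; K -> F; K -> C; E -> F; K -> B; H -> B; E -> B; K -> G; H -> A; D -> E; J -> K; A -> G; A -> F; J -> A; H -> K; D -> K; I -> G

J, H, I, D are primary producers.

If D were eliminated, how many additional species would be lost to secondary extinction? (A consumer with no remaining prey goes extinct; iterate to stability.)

Remove D.
Round 1: E (all prey gone) → extinct.
No further losses. Total secondary extinctions: 1.

1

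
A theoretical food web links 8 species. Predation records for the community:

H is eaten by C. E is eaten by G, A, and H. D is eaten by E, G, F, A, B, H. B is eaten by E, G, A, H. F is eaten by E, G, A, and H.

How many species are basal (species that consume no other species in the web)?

1

Basal species (no prey listed): D.
Count: 1.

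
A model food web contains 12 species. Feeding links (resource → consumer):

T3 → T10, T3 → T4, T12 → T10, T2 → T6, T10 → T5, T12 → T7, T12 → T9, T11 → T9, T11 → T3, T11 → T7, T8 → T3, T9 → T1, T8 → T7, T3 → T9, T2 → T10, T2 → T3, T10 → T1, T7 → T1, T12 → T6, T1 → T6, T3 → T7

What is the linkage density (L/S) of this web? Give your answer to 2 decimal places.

There are L = 21 links among S = 12 species.
L/S = 21/12 = 1.7500 ≈ 1.75.

L/S = 1.75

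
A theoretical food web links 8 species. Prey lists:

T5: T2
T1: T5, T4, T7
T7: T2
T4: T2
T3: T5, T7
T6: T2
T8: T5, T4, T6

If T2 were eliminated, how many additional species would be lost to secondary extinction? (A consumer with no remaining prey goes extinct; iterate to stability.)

Remove T2.
Round 1: T5 (all prey gone), T4 (all prey gone), T7 (all prey gone), T6 (all prey gone) → extinct.
Round 2: T3 (all prey gone), T8 (all prey gone), T1 (all prey gone) → extinct.
No further losses. Total secondary extinctions: 7.

7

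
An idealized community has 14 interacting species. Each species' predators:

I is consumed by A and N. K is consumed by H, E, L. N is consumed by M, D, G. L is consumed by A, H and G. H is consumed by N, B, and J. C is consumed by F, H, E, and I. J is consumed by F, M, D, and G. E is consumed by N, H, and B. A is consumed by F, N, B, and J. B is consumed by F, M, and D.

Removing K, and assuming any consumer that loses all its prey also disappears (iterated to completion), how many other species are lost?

1

Remove K.
Round 1: L (all prey gone) → extinct.
No further losses. Total secondary extinctions: 1.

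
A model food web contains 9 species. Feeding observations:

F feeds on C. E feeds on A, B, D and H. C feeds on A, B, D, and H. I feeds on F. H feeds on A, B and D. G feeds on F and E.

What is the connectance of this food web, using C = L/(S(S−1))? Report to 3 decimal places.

The web has S = 9 species and L = 15 feeding links.
C = L / (S(S−1)) = 15 / 72 = 0.2083 ≈ 0.208.

C = 0.208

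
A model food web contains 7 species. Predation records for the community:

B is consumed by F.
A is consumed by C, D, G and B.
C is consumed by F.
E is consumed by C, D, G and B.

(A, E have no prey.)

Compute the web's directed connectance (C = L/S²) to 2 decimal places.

C = 0.20

The web has S = 7 species and L = 10 feeding links.
C = L / S² = 10 / 49 = 0.2041 ≈ 0.20.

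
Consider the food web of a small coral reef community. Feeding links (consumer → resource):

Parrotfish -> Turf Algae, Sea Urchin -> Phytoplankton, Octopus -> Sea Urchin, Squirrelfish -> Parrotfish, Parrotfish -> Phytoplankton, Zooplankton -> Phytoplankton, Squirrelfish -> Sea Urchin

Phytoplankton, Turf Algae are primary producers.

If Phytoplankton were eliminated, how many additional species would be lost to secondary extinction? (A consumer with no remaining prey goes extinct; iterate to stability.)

3

Remove Phytoplankton.
Round 1: Sea Urchin (all prey gone), Zooplankton (all prey gone) → extinct.
Round 2: Octopus (all prey gone) → extinct.
No further losses. Total secondary extinctions: 3.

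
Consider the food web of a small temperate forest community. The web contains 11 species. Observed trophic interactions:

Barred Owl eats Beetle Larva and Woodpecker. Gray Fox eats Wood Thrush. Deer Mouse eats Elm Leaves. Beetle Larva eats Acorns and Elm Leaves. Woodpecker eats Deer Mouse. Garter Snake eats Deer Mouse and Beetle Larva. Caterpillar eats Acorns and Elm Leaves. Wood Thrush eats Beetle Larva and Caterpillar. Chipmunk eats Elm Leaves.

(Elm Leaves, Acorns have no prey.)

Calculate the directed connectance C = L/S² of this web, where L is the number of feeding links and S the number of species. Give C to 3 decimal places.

C = 0.116

The web has S = 11 species and L = 14 feeding links.
C = L / S² = 14 / 121 = 0.1157 ≈ 0.116.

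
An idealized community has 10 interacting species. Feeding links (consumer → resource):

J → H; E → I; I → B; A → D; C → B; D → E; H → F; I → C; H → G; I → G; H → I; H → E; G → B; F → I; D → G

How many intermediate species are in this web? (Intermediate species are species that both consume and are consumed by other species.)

Intermediate species (has both prey and predators): C, G, I, F, E, H, D.
Count: 7.

7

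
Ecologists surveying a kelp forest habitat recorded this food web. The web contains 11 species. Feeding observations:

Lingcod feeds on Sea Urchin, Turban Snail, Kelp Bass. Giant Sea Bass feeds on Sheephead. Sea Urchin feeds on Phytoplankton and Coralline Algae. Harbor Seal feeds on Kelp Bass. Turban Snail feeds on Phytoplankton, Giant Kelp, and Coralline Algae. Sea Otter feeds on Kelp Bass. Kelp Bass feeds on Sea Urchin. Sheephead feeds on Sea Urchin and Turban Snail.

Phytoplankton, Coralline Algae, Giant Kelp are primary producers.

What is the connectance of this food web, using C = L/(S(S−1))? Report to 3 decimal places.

C = 0.127

The web has S = 11 species and L = 14 feeding links.
C = L / (S(S−1)) = 14 / 110 = 0.1273 ≈ 0.127.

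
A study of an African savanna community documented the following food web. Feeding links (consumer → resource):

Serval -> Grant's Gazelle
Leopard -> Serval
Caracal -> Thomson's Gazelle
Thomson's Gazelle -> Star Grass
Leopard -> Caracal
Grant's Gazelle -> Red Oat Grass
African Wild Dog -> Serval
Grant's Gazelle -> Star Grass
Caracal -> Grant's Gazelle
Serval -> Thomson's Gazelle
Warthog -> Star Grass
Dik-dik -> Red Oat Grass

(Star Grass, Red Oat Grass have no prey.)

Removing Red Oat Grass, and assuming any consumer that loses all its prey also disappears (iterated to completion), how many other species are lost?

1

Remove Red Oat Grass.
Round 1: Dik-dik (all prey gone) → extinct.
No further losses. Total secondary extinctions: 1.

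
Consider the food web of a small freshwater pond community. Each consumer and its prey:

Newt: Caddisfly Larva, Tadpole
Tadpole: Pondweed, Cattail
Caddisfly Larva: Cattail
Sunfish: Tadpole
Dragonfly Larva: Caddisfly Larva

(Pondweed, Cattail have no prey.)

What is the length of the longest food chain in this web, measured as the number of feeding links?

One longest chain: Cattail → Caddisfly Larva → Newt.
It has 3 species and 2 links.

2 links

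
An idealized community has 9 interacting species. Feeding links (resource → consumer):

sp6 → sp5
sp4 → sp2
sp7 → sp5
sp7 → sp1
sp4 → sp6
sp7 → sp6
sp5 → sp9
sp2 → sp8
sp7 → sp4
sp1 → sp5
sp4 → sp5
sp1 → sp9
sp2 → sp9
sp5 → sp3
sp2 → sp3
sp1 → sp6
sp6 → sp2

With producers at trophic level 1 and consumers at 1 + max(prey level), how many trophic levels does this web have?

Producers (level 1): sp7.
sp7 → sp4 → sp6 → sp2 → sp3 gives sp3 level 5.
No species has a prey at level 5, so no species reaches level 6.

5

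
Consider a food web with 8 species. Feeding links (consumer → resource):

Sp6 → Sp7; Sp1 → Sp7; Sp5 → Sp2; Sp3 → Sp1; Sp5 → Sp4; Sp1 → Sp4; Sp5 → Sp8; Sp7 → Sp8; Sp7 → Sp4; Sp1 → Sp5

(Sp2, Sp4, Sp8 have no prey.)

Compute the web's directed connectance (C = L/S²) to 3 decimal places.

The web has S = 8 species and L = 10 feeding links.
C = L / S² = 10 / 64 = 0.1562 ≈ 0.156.

C = 0.156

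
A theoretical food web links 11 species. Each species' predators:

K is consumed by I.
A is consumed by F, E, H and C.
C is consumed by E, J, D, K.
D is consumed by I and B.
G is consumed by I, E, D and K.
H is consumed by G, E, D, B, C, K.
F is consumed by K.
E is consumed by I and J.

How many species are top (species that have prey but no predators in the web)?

Top species (has prey, but nothing eats it): B, J, I.
Count: 3.

3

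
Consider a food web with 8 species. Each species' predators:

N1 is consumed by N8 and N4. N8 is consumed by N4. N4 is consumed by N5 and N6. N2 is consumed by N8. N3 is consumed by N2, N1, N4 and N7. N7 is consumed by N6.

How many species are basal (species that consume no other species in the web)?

Basal species (no prey listed): N3.
Count: 1.

1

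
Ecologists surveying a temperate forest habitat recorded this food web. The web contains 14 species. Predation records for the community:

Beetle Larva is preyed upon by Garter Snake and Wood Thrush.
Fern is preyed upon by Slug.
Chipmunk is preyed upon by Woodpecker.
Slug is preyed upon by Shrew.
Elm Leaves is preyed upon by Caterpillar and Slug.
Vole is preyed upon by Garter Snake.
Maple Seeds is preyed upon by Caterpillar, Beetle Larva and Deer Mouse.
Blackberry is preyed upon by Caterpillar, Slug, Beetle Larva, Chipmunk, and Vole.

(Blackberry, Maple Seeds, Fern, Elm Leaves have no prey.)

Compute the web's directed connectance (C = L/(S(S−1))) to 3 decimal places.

C = 0.088

The web has S = 14 species and L = 16 feeding links.
C = L / (S(S−1)) = 16 / 182 = 0.0879 ≈ 0.088.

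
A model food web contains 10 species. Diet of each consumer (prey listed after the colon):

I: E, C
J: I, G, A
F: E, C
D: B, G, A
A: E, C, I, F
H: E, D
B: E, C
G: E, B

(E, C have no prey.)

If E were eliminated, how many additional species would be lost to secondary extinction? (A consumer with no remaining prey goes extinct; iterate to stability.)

Remove E.
Every predator of it retains at least one other prey: I still has C; F still has C; B still has C; G still has B; A still has C, I, F; H still has D.
No consumer loses all prey, so no secondary extinctions occur.

0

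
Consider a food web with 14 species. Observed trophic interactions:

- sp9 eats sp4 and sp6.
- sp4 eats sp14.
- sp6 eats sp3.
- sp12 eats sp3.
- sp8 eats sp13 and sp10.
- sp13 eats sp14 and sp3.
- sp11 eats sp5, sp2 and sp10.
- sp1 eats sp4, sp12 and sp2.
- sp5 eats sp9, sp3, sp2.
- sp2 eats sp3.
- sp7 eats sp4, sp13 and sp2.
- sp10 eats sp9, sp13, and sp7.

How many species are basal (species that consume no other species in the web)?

2

Basal species (no prey listed): sp3, sp14.
Count: 2.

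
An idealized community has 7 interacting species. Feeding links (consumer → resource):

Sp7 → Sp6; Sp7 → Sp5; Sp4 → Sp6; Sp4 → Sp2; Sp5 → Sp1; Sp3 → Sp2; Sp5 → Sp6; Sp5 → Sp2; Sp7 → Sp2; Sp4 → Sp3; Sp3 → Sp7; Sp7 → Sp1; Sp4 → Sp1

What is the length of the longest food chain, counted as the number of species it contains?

5 species

One longest chain: Sp6 → Sp5 → Sp7 → Sp3 → Sp4.
It has 5 species and 4 links.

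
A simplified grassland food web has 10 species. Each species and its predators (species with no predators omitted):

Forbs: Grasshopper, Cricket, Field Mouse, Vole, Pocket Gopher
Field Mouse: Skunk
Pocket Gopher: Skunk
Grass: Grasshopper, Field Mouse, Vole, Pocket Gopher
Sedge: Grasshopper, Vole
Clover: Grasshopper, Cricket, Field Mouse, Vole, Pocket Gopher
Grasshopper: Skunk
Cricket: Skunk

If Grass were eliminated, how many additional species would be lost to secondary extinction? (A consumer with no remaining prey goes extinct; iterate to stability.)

0

Remove Grass.
Every predator of it retains at least one other prey: Grasshopper still has Sedge, Clover, Forbs; Field Mouse still has Clover, Forbs; Vole still has Sedge, Clover, Forbs; Pocket Gopher still has Clover, Forbs.
No consumer loses all prey, so no secondary extinctions occur.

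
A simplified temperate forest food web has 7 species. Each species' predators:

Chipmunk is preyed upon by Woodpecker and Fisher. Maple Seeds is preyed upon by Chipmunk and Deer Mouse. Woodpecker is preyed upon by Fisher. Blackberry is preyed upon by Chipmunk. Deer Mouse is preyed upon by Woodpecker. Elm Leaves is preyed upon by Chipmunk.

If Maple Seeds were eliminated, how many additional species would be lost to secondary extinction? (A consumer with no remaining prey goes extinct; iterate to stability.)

Remove Maple Seeds.
Round 1: Deer Mouse (all prey gone) → extinct.
No further losses. Total secondary extinctions: 1.

1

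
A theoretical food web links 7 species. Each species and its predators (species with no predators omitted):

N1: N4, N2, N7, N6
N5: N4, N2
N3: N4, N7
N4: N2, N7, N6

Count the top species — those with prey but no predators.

3

Top species (has prey, but nothing eats it): N2, N7, N6.
Count: 3.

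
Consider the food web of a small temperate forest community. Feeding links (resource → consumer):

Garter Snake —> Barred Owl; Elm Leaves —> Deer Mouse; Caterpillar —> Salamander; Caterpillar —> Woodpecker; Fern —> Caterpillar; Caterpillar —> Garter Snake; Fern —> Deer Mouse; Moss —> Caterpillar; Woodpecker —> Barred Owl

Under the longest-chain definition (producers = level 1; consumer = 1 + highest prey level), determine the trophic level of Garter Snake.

Trophic level 3

Moss is a producer → level 1.
Caterpillar eats Moss (level 1); other prey at levels: Fern 1 → level 2.
Garter Snake eats Caterpillar → level 3.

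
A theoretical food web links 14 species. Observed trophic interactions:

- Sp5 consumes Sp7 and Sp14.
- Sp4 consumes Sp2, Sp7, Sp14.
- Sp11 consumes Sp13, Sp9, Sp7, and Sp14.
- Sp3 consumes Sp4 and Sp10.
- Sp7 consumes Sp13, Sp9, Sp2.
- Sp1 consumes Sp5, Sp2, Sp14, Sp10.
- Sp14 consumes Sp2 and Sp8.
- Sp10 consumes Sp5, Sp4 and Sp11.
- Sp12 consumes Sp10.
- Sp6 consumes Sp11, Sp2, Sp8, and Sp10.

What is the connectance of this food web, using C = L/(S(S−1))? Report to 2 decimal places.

C = 0.15

The web has S = 14 species and L = 28 feeding links.
C = L / (S(S−1)) = 28 / 182 = 0.1538 ≈ 0.15.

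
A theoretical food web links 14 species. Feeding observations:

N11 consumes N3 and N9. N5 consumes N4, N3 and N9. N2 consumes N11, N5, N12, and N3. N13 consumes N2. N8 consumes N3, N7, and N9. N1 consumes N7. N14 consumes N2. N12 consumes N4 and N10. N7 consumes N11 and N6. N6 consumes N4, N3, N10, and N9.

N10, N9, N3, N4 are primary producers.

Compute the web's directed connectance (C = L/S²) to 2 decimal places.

The web has S = 14 species and L = 23 feeding links.
C = L / S² = 23 / 196 = 0.1173 ≈ 0.12.

C = 0.12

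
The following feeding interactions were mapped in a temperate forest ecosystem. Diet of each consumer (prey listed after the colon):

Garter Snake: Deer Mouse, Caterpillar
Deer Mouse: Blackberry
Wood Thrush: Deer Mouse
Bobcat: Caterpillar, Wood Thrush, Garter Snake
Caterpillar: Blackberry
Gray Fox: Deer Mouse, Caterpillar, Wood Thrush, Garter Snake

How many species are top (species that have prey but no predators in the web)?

2

Top species (has prey, but nothing eats it): Bobcat, Gray Fox.
Count: 2.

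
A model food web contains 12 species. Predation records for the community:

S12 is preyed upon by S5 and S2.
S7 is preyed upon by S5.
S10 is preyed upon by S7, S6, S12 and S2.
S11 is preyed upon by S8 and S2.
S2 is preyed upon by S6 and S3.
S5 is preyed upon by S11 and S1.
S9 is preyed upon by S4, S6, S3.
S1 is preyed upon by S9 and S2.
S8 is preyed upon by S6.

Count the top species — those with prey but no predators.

Top species (has prey, but nothing eats it): S6, S3, S4.
Count: 3.

3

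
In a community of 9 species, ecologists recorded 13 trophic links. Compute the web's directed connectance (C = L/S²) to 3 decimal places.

The web has S = 9 species and L = 13 feeding links.
C = L / S² = 13 / 81 = 0.1605 ≈ 0.160.

C = 0.160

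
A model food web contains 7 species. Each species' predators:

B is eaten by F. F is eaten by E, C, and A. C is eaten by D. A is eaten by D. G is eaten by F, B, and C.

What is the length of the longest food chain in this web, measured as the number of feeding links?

4 links

One longest chain: G → B → F → C → D.
It has 5 species and 4 links.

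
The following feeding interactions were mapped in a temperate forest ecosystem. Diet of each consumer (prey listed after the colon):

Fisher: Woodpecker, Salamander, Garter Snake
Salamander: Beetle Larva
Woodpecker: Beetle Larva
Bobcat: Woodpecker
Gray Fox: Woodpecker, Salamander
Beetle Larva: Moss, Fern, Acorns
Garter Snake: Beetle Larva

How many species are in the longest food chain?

4 species

One longest chain: Moss → Beetle Larva → Woodpecker → Bobcat.
It has 4 species and 3 links.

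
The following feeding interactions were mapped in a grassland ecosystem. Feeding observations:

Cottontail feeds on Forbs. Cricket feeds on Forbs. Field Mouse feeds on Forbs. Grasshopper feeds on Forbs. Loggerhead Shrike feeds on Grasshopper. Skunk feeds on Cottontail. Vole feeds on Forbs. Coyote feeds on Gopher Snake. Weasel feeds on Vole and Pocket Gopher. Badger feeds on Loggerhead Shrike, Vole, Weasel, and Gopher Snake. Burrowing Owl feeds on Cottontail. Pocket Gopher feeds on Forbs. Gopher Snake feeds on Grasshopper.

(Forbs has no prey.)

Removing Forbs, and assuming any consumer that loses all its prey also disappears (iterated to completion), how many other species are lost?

13

Remove Forbs.
Round 1: Grasshopper (all prey gone), Vole (all prey gone), Cottontail (all prey gone), Field Mouse (all prey gone), Cricket (all prey gone), Pocket Gopher (all prey gone) → extinct.
Round 2: Loggerhead Shrike (all prey gone), Weasel (all prey gone), Burrowing Owl (all prey gone), Skunk (all prey gone), Gopher Snake (all prey gone) → extinct.
Round 3: Badger (all prey gone), Coyote (all prey gone) → extinct.
No further losses. Total secondary extinctions: 13.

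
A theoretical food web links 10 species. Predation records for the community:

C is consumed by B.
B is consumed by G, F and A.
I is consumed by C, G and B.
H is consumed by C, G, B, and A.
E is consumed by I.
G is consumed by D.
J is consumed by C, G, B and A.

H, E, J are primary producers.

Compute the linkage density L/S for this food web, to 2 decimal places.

There are L = 17 links among S = 10 species.
L/S = 17/10 = 1.7000 ≈ 1.70.

L/S = 1.70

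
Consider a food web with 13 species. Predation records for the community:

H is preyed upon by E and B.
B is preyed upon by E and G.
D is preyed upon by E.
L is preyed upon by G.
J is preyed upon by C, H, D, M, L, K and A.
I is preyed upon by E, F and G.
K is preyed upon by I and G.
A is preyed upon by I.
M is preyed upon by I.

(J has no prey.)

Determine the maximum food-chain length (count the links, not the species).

One longest chain: J → M → I → F.
It has 4 species and 3 links.

3 links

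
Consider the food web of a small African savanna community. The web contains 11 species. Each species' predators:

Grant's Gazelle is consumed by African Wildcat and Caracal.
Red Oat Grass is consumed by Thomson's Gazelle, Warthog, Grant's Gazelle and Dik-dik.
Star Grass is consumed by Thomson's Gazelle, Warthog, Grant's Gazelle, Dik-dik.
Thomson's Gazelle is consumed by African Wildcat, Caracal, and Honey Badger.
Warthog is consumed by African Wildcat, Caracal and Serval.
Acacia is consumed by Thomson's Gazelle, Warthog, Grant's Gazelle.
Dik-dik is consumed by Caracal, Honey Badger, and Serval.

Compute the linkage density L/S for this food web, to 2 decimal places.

There are L = 22 links among S = 11 species.
L/S = 22/11 = 2.0000 ≈ 2.00.

L/S = 2.00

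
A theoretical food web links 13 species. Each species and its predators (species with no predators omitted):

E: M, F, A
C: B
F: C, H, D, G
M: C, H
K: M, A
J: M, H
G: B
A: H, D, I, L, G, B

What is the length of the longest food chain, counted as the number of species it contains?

One longest chain: E → F → G → B.
It has 4 species and 3 links.

4 species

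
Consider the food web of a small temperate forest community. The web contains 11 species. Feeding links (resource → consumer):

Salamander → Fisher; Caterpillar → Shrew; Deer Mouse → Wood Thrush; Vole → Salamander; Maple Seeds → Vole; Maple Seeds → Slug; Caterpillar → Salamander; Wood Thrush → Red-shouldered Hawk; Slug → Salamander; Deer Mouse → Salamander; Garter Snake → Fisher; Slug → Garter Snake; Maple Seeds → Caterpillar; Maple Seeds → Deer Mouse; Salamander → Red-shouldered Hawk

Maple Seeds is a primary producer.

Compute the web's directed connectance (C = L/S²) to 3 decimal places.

The web has S = 11 species and L = 15 feeding links.
C = L / S² = 15 / 121 = 0.1240 ≈ 0.124.

C = 0.124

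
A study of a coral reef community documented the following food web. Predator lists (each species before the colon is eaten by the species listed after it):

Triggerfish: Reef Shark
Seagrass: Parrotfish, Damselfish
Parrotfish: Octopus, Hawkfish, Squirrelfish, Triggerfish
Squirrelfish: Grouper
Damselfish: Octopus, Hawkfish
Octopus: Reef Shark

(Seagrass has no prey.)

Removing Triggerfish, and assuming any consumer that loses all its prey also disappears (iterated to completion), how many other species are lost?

0

Remove Triggerfish.
Every predator of it retains at least one other prey: Reef Shark still has Octopus.
No consumer loses all prey, so no secondary extinctions occur.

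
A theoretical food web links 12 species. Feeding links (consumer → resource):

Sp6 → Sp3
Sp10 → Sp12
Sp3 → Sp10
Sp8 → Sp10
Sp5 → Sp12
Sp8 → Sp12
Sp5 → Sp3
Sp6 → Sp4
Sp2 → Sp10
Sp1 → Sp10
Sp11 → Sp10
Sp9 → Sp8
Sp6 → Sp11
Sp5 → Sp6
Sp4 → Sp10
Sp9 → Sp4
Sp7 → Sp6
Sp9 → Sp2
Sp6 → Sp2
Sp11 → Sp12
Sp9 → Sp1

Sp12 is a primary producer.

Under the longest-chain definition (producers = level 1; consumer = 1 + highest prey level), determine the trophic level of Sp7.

Sp12 is a producer → level 1.
Sp10 eats Sp12 → level 2.
Sp11 eats Sp10 (level 2); other prey at levels: Sp12 1 → level 3.
Sp6 eats Sp11 (level 3); other prey at levels: Sp2 3, Sp3 3, Sp4 3 → level 4.
Sp7 eats Sp6 → level 5.

Trophic level 5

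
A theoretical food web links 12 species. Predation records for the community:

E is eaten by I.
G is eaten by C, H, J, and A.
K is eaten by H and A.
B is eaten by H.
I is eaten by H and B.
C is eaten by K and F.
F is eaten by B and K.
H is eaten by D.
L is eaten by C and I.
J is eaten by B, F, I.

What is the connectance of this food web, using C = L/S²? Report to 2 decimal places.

C = 0.14

The web has S = 12 species and L = 20 feeding links.
C = L / S² = 20 / 144 = 0.1389 ≈ 0.14.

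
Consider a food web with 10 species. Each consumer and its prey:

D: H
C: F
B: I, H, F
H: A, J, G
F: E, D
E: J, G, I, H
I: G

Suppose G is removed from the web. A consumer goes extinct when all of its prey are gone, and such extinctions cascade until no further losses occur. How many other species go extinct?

1

Remove G.
Round 1: I (all prey gone) → extinct.
No further losses. Total secondary extinctions: 1.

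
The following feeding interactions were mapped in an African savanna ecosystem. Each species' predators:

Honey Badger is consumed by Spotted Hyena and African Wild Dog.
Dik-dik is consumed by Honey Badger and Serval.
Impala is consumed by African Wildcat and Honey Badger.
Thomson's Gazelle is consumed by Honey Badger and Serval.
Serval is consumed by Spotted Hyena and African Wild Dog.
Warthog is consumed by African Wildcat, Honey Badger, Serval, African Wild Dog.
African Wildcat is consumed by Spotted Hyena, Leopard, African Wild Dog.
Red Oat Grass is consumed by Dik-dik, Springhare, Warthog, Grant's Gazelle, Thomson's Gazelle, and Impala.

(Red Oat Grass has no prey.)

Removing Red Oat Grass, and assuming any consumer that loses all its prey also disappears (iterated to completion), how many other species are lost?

12

Remove Red Oat Grass.
Round 1: Springhare (all prey gone), Thomson's Gazelle (all prey gone), Grant's Gazelle (all prey gone), Warthog (all prey gone), Dik-dik (all prey gone), Impala (all prey gone) → extinct.
Round 2: African Wildcat (all prey gone), Honey Badger (all prey gone), Serval (all prey gone) → extinct.
Round 3: Spotted Hyena (all prey gone), Leopard (all prey gone), African Wild Dog (all prey gone) → extinct.
No further losses. Total secondary extinctions: 12.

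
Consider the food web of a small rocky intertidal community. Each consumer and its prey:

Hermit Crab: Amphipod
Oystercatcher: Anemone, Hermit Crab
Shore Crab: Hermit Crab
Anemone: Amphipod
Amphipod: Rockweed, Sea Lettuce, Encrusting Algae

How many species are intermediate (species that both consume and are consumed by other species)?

3

Intermediate species (has both prey and predators): Amphipod, Anemone, Hermit Crab.
Count: 3.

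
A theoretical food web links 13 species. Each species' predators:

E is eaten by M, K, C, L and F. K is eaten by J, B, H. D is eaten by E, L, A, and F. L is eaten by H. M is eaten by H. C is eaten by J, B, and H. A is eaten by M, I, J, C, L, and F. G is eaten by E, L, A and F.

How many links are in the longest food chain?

3 links

One longest chain: G → E → K → J.
It has 4 species and 3 links.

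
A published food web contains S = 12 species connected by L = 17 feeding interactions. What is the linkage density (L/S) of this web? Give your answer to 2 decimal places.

There are L = 17 links among S = 12 species.
L/S = 17/12 = 1.4167 ≈ 1.42.

L/S = 1.42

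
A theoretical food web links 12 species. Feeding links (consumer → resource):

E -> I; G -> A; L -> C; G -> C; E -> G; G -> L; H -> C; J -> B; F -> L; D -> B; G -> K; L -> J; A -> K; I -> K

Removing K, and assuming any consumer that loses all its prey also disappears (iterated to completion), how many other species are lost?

Remove K.
Round 1: I (all prey gone), A (all prey gone) → extinct.
No further losses. Total secondary extinctions: 2.

2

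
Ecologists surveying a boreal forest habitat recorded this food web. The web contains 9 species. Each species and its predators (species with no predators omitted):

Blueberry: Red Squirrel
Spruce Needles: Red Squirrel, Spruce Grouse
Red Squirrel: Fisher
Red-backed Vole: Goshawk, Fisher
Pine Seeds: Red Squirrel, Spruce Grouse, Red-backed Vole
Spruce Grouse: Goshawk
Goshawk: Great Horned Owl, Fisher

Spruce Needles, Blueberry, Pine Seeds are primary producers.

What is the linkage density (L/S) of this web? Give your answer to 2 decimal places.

L/S = 1.33

There are L = 12 links among S = 9 species.
L/S = 12/9 = 1.3333 ≈ 1.33.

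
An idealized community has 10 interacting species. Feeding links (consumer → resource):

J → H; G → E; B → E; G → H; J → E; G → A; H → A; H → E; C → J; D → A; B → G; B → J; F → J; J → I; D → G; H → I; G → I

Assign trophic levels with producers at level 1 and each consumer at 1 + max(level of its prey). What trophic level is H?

Trophic level 2

I is a producer → level 1.
H eats I (level 1); other prey at levels: E 1, A 1 → level 2.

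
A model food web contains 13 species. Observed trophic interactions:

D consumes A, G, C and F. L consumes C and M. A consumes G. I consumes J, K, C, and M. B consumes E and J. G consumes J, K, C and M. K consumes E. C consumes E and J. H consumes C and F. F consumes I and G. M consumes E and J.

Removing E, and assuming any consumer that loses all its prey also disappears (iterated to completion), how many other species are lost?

Remove E.
Round 1: K (all prey gone) → extinct.
No further losses. Total secondary extinctions: 1.

1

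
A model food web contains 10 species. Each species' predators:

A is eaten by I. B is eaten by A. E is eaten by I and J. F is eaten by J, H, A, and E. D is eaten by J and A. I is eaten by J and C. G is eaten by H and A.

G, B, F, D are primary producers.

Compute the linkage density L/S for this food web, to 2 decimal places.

There are L = 14 links among S = 10 species.
L/S = 14/10 = 1.4000 ≈ 1.40.

L/S = 1.40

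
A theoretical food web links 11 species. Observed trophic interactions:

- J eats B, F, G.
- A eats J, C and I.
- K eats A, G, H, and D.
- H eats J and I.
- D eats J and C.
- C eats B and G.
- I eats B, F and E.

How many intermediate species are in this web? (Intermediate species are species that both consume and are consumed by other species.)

6

Intermediate species (has both prey and predators): I, J, C, H, D, A.
Count: 6.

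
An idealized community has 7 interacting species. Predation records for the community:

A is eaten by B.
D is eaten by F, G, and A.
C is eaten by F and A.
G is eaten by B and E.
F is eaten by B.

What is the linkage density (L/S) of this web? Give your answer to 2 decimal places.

There are L = 9 links among S = 7 species.
L/S = 9/7 = 1.2857 ≈ 1.29.

L/S = 1.29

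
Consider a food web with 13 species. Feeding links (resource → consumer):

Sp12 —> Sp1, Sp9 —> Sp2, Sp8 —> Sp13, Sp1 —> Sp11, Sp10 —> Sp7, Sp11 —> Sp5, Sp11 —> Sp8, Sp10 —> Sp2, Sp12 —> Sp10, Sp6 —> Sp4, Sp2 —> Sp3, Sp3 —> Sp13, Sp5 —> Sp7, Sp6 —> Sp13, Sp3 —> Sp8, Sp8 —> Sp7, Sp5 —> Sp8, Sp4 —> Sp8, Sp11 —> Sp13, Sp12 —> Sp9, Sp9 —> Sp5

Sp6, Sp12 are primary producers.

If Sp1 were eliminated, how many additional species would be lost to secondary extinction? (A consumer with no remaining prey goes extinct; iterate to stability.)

Remove Sp1.
Round 1: Sp11 (all prey gone) → extinct.
No further losses. Total secondary extinctions: 1.

1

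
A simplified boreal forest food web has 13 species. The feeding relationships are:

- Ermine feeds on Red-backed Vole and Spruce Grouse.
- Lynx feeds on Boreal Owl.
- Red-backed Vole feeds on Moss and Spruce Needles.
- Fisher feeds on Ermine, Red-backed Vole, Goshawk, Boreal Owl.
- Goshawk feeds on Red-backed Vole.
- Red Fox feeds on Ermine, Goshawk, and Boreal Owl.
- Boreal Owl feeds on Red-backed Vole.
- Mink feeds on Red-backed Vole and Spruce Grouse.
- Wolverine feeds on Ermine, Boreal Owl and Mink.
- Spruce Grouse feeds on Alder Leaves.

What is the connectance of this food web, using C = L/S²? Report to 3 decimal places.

The web has S = 13 species and L = 20 feeding links.
C = L / S² = 20 / 169 = 0.1183 ≈ 0.118.

C = 0.118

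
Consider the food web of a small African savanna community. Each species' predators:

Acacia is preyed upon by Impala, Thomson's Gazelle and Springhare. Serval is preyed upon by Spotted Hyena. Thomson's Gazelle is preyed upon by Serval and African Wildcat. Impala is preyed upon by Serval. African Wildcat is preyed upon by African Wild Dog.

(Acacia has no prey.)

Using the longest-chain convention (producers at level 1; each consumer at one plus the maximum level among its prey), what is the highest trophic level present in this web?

4

Producers (level 1): Acacia.
Acacia → Thomson's Gazelle → African Wildcat → African Wild Dog gives African Wild Dog level 4.
No species has a prey at level 4, so no species reaches level 5.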